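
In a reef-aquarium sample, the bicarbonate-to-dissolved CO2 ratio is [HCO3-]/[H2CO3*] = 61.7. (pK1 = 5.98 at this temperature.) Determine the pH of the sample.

pH = 7.77

From K1 = [H⁺][HCO3-]/[H2CO3*]:  pH = pK1 + log₁₀([HCO3-]/[H2CO3*])
log₁₀(61.7) = +1.790
pH = 5.98 + (+1.790) = 7.77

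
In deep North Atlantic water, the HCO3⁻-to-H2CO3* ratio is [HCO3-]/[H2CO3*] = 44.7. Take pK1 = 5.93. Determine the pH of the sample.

pH = 7.58

From K1 = [H⁺][HCO3-]/[H2CO3*]:  pH = pK1 + log₁₀([HCO3-]/[H2CO3*])
log₁₀(44.7) = +1.650
pH = 5.93 + (+1.650) = 7.58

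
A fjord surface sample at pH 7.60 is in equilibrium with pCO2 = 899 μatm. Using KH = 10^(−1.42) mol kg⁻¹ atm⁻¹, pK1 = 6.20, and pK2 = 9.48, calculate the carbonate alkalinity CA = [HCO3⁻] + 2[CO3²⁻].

CA = 0.881 mmol/kg

[CO2*] = KH · pCO2 = 10^(−1.42) × 899×10^-6 = 3.418×10^-5 mol/kg
α₀ = 1/(1 + K1/[H⁺] + K1K2/[H⁺]²) = 1/(1 + 10^+1.40 + 10^-0.48) = 0.03781
DIC = [CO2*]/α₀ = 3.418×10^-5 / 0.03781 = 0.9040 mmol/kg
CA = (α₁ + 2α₂)·DIC = (0.9497 + 2×0.01252) × 0.9040 = 0.881 mmol/kg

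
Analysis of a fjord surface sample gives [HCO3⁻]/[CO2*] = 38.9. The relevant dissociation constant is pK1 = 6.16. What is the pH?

From K1 = [H⁺][HCO3⁻]/[CO2*]:  pH = pK1 + log₁₀([HCO3⁻]/[CO2*])
log₁₀(38.9) = +1.590
pH = 6.16 + (+1.590) = 7.75

pH = 7.75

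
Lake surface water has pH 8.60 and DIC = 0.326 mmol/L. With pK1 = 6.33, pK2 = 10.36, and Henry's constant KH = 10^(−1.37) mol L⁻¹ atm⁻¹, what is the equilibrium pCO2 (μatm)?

α₀ = 1 / (1 + K1/[H⁺] + K1K2/[H⁺]²) = 1 / (1 + 10^+2.27 + 10^+0.51)
   = 1 / (1 + 186.21 + 3.2359) = 1/190.44 = 0.005251
[CO2*] = α₀ × DIC = 0.005251 × 0.326 = 0.001712 mmol/L = 1.712 μmol/L
pCO2 = [CO2*]/KH = 1.712×10^-6 / 4.266×10^-2 = 40.1 μatm

pCO2 = 40.1 μatm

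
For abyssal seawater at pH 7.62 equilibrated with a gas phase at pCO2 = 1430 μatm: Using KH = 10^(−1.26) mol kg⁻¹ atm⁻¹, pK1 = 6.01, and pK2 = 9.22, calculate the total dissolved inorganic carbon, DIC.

[CO2*] = KH · pCO2 = 10^(−1.26) × 1430×10^-6 = 7.858×10^-5 mol/kg
α₀ = 1/(1 + K1/[H⁺] + K1K2/[H⁺]²) = 1/(1 + 10^+1.61 + 10^+0.01) = 0.02339
DIC = [CO2*]/α₀ = 7.858×10^-5 / 0.02339 = 3.36 mmol/kg

DIC = 3.36 mmol/kg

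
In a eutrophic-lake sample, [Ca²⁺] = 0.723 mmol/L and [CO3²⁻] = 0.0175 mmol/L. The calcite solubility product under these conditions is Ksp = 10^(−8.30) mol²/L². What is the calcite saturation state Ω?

Ω = 2.52

Ksp = 10^(−8.30) = 5.012×10^-9
Ω = [Ca²⁺][CO3²⁻]/Ksp = (0.723×10^-3)(0.0175×10^-3) / 5.012×10^-9 = 2.52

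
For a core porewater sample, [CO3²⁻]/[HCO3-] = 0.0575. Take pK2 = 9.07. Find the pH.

From K2 = [H⁺][CO3²⁻]/[HCO3-]:  pH = pK2 + log₁₀([CO3²⁻]/[HCO3-])
log₁₀(0.0575) = -1.240
pH = 9.07 + (-1.240) = 7.83

pH = 7.83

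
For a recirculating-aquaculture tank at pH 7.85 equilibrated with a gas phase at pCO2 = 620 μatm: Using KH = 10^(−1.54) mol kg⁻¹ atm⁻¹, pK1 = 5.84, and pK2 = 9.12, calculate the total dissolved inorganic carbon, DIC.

DIC = 1.95 mmol/kg

[CO2*] = KH · pCO2 = 10^(−1.54) × 620×10^-6 = 1.788×10^-5 mol/kg
α₀ = 1/(1 + K1/[H⁺] + K1K2/[H⁺]²) = 1/(1 + 10^+2.01 + 10^+0.74) = 0.009189
DIC = [CO2*]/α₀ = 1.788×10^-5 / 0.009189 = 1.95 mmol/kg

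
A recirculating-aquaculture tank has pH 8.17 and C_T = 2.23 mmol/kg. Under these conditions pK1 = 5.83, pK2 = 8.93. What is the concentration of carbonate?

[CO3²⁻] = 0.329 mmol/kg

α₂ = 1 / (1 + [H⁺]/K2 + [H⁺]²/(K1K2)) = 1 / (1 + 10^+0.76 + 10^-1.58)
   = 1 / (1 + 5.7544 + 0.026303) = 1/6.7807 = 0.1475
[CO3²⁻] = α₂ × DIC = 0.1475 × 2.23 = 0.329 mmol/kg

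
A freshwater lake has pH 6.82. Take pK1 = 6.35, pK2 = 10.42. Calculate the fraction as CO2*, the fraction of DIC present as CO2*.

α₀ = 0.253

α₀ = 1 / (1 + K1/[H⁺] + K1K2/[H⁺]²) = 1 / (1 + 10^+0.47 + 10^-3.13)
   = 1 / (1 + 2.9512 + 0.00074131) = 1/3.9520 = 0.2530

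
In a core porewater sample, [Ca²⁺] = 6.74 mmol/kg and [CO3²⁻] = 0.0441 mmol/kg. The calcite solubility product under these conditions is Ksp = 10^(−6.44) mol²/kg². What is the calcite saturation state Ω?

Ksp = 10^(−6.44) = 3.631×10^-7
Ω = [Ca²⁺][CO3²⁻]/Ksp = (6.74×10^-3)(0.0441×10^-3) / 3.631×10^-7 = 0.819

Ω = 0.819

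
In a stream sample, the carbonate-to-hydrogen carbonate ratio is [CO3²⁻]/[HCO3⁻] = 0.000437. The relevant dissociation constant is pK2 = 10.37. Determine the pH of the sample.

From K2 = [H⁺][CO3²⁻]/[HCO3⁻]:  pH = pK2 + log₁₀([CO3²⁻]/[HCO3⁻])
log₁₀(0.000437) = -3.360
pH = 10.37 + (-3.360) = 7.01

pH = 7.01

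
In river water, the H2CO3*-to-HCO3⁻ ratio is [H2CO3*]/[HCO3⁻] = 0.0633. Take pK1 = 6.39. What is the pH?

pH = 7.59

From K1 = [H⁺][HCO3⁻]/[H2CO3*]:  pH = pK1 − log₁₀([H2CO3*]/[HCO3⁻])
log₁₀(0.0633) = -1.199
pH = 6.39 − (-1.199) = 7.59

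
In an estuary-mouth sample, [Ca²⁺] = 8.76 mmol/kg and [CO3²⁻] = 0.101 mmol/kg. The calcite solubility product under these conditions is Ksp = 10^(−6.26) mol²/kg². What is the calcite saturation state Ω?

Ksp = 10^(−6.26) = 5.495×10^-7
Ω = [Ca²⁺][CO3²⁻]/Ksp = (8.76×10^-3)(0.101×10^-3) / 5.495×10^-7 = 1.61

Ω = 1.61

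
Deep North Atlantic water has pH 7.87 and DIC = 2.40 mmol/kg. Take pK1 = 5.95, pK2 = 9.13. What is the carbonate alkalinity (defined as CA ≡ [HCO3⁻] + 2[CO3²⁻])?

CA = [HCO3⁻] + 2[CO3²⁻] = (α₁ + 2α₂)·DIC
At pH 7.87: [H⁺]/K1 = 10^-1.92 = 0.012023, K2/[H⁺] = 10^-1.26 = 0.054954
α₁ = 1/(1 + 0.012023 + 0.054954) = 1/1.0670 = 0.9372; α₂ = α₁·K2/[H⁺] = 0.05150
α₁ + 2α₂ = 1.0402
CA = 1.0402 × 2.40 = 2.50 mmol/kg

CA = 2.50 mmol/kg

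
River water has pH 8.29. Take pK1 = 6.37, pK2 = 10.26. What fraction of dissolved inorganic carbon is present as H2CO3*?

α₀ = 1 / (1 + K1/[H⁺] + K1K2/[H⁺]²) = 1 / (1 + 10^+1.92 + 10^-0.05)
   = 1 / (1 + 83.176 + 0.89125) = 1/85.068 = 0.01176

α₀ = 0.0118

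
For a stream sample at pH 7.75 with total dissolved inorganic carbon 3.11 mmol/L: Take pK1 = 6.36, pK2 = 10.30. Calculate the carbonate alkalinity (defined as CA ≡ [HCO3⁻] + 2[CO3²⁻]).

CA = 3.00 mmol/L

CA = [HCO3⁻] + 2[CO3²⁻] = (α₁ + 2α₂)·DIC
At pH 7.75: [H⁺]/K1 = 10^-1.39 = 0.040738, K2/[H⁺] = 10^-2.55 = 0.0028184
α₁ = 1/(1 + 0.040738 + 0.0028184) = 1/1.0436 = 0.9583; α₂ = α₁·K2/[H⁺] = 0.002701
α₁ + 2α₂ = 0.9637
CA = 0.9637 × 3.11 = 3.00 mmol/L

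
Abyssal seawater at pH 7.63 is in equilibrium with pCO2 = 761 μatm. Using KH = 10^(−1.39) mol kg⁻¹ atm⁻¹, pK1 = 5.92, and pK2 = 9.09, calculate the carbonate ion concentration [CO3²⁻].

[CO2*] = KH · pCO2 = 10^(−1.39) × 761×10^-6 = 3.100×10^-5 mol/kg
α₀ = 1/(1 + K1/[H⁺] + K1K2/[H⁺]²) = 1/(1 + 10^+1.71 + 10^+0.25) = 0.01850
DIC = [CO2*]/α₀ = 3.100×10^-5 / 0.01850 = 1.676 mmol/kg
[CO3²⁻] = α₂·DIC; α₂ = 0.03289, so [CO3²⁻] = 0.03289 × 1.676 = 0.0551 mmol/kg

[CO3²⁻] = 0.0551 mmol/kg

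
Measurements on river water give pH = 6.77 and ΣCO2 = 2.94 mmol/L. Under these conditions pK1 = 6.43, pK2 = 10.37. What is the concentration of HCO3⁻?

α₁ = 1 / (1 + [H⁺]/K1 + K2/[H⁺]) = 1 / (1 + 10^-0.34 + 10^-3.60)
   = 1 / (1 + 0.45709 + 0.00025119) = 1/1.4573 = 0.6862
[HCO3⁻] = α₁ × DIC = 0.6862 × 2.94 = 2.02 mmol/L

[HCO3⁻] = 2.02 mmol/L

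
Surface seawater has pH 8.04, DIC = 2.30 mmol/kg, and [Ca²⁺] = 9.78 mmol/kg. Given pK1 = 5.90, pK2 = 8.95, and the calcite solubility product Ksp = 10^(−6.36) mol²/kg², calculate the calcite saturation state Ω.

α₂ = 1 / (1 + [H⁺]/K2 + [H⁺]²/(K1K2)) = 1 / (1 + 10^+0.91 + 10^-1.23)
   = 1 / (1 + 8.1283 + 0.058884) = 1/9.1872 = 0.1088
[CO3²⁻] = α₂ × DIC = 0.1088 × 2.30 = 0.2503 mmol/kg
Ksp = 10^(−6.36) = 4.365×10^-7
Ω = [Ca²⁺][CO3²⁻]/Ksp = (9.78×10^-3)(2.503×10^-4) / 4.365×10^-7 = 5.61

Ω = 5.61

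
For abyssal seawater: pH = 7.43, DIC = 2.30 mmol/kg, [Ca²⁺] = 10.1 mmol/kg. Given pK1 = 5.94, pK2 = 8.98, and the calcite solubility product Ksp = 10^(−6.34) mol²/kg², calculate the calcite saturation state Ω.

α₂ = 1 / (1 + [H⁺]/K2 + [H⁺]²/(K1K2)) = 1 / (1 + 10^+1.55 + 10^+0.06)
   = 1 / (1 + 35.481 + 1.1482) = 1/37.629 = 0.02657
[CO3²⁻] = α₂ × DIC = 0.02657 × 2.30 = 0.06112 mmol/kg
Ksp = 10^(−6.34) = 4.571×10^-7
Ω = [Ca²⁺][CO3²⁻]/Ksp = (10.1×10^-3)(6.112×10^-5) / 4.571×10^-7 = 1.35

Ω = 1.35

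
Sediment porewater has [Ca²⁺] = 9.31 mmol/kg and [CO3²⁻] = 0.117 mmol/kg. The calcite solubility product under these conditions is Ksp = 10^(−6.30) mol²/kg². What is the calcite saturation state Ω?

Ω = 2.17

Ksp = 10^(−6.30) = 5.012×10^-7
Ω = [Ca²⁺][CO3²⁻]/Ksp = (9.31×10^-3)(0.117×10^-3) / 5.012×10^-7 = 2.17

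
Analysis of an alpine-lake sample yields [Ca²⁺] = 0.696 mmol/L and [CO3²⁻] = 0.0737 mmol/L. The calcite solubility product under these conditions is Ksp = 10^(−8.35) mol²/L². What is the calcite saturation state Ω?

Ksp = 10^(−8.35) = 4.467×10^-9
Ω = [Ca²⁺][CO3²⁻]/Ksp = (0.696×10^-3)(0.0737×10^-3) / 4.467×10^-9 = 11.5

Ω = 11.5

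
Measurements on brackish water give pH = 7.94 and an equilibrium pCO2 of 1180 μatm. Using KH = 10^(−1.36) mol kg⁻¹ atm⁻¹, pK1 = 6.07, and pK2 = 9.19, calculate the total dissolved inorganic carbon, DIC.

DIC = 4.08 mmol/kg

[CO2*] = KH · pCO2 = 10^(−1.36) × 1180×10^-6 = 5.151×10^-5 mol/kg
α₀ = 1/(1 + K1/[H⁺] + K1K2/[H⁺]²) = 1/(1 + 10^+1.87 + 10^+0.62) = 0.01261
DIC = [CO2*]/α₀ = 5.151×10^-5 / 0.01261 = 4.08 mmol/kg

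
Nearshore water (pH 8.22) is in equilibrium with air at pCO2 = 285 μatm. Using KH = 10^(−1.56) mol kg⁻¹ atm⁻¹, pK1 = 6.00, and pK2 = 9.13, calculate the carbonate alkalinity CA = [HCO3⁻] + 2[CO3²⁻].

CA = 1.62 mmol/kg

[CO2*] = KH · pCO2 = 10^(−1.56) × 285×10^-6 = 7.850×10^-6 mol/kg
α₀ = 1/(1 + K1/[H⁺] + K1K2/[H⁺]²) = 1/(1 + 10^+2.22 + 10^+1.31) = 0.005337
DIC = [CO2*]/α₀ = 7.850×10^-6 / 0.005337 = 1.471 mmol/kg
CA = (α₁ + 2α₂)·DIC = (0.8857 + 2×0.1090) × 1.471 = 1.62 mmol/kg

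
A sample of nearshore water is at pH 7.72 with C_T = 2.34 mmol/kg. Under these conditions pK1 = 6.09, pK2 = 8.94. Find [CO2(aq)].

[CO2*] = 0.0506 mmol/kg

α₀ = 1 / (1 + K1/[H⁺] + K1K2/[H⁺]²) = 1 / (1 + 10^+1.63 + 10^+0.41)
   = 1 / (1 + 42.658 + 2.5704) = 1/46.228 = 0.02163
[CO2*] = α₀ × DIC = 0.02163 × 2.34 = 0.0506 mmol/kg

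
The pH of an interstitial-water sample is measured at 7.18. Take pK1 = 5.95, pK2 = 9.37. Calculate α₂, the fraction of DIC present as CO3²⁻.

α₂ = 0.00606

α₂ = 1 / (1 + [H⁺]/K2 + [H⁺]²/(K1K2)) = 1 / (1 + 10^+2.19 + 10^+0.96)
   = 1 / (1 + 154.88 + 9.1201) = 1/165.00 = 0.006061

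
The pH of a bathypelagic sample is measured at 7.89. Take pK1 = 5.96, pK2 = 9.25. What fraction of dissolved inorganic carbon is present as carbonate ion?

α₂ = 1 / (1 + [H⁺]/K2 + [H⁺]²/(K1K2)) = 1 / (1 + 10^+1.36 + 10^-0.57)
   = 1 / (1 + 22.909 + 0.26915) = 1/24.178 = 0.04136

α₂ = 0.0414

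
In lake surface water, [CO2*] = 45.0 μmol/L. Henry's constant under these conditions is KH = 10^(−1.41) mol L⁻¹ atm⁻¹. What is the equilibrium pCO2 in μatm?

KH = 10^(−1.41) = 3.890×10^-2 mol L⁻¹ atm⁻¹
pCO2 = [CO2*]/KH = 45.0×10^-6 / 3.890×10^-2 = 1.16×10^-3 atm = 1160 μatm

pCO2 = 1160 μatm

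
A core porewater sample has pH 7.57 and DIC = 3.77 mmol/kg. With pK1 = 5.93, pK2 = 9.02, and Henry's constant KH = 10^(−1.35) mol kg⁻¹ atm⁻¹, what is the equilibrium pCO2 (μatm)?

α₀ = 1 / (1 + K1/[H⁺] + K1K2/[H⁺]²) = 1 / (1 + 10^+1.64 + 10^+0.19)
   = 1 / (1 + 43.652 + 1.5488) = 1/46.200 = 0.02164
[CO2*] = α₀ × DIC = 0.02164 × 3.77 = 0.08160 mmol/kg
pCO2 = [CO2*]/KH = 8.160×10^-5 / 4.467×10^-2 = 1830 μatm

pCO2 = 1830 μatm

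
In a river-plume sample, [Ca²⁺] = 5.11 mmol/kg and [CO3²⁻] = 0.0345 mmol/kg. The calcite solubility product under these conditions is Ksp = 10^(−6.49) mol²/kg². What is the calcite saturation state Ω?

Ksp = 10^(−6.49) = 3.236×10^-7
Ω = [Ca²⁺][CO3²⁻]/Ksp = (5.11×10^-3)(0.0345×10^-3) / 3.236×10^-7 = 0.545

Ω = 0.545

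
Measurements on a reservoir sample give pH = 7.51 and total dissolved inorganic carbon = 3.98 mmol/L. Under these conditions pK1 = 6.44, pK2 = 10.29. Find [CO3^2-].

α₂ = 1 / (1 + [H⁺]/K2 + [H⁺]²/(K1K2)) = 1 / (1 + 10^+2.78 + 10^+1.71)
   = 1 / (1 + 602.56 + 51.286) = 1/654.85 = 0.001527
[CO3²⁻] = α₂ × DIC = 0.001527 × 3.98 = 0.00608 mmol/L = 6.08 μmol/L

[CO3²⁻] = 6.08 μmol/L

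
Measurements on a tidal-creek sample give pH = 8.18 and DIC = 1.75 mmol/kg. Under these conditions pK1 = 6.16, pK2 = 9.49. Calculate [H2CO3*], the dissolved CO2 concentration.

[CO2*] = 15.8 μmol/kg

α₀ = 1 / (1 + K1/[H⁺] + K1K2/[H⁺]²) = 1 / (1 + 10^+2.02 + 10^+0.71)
   = 1 / (1 + 104.71 + 5.1286) = 1/110.84 = 0.009022
[CO2*] = α₀ × DIC = 0.009022 × 1.75 = 0.0158 mmol/kg = 15.8 μmol/kg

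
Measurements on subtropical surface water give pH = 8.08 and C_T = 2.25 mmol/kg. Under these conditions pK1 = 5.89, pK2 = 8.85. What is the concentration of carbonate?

[CO3²⁻] = 0.325 mmol/kg

α₂ = 1 / (1 + [H⁺]/K2 + [H⁺]²/(K1K2)) = 1 / (1 + 10^+0.77 + 10^-1.42)
   = 1 / (1 + 5.8884 + 0.038019) = 1/6.9265 = 0.1444
[CO3²⁻] = α₂ × DIC = 0.1444 × 2.25 = 0.325 mmol/kg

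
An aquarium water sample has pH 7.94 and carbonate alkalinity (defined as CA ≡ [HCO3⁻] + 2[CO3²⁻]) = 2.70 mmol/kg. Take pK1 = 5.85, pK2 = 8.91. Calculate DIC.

DIC = 2.48 mmol/kg

CA = [HCO3⁻] + 2[CO3²⁻] = (α₁ + 2α₂)·DIC
At pH 7.94: [H⁺]/K1 = 10^-2.09 = 0.0081283, K2/[H⁺] = 10^-0.97 = 0.10715
α₁ = 1/(1 + 0.0081283 + 0.10715) = 1/1.1153 = 0.8966; α₂ = α₁·K2/[H⁺] = 0.09608
α₁ + 2α₂ = 1.0888
DIC = CA / (α₁ + 2α₂) = 2.70 / 1.0888 = 2.48 mmol/kg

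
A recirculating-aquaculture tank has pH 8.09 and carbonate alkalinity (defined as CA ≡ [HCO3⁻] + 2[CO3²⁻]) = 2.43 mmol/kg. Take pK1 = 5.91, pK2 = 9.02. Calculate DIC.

DIC = 2.21 mmol/kg

CA = [HCO3⁻] + 2[CO3²⁻] = (α₁ + 2α₂)·DIC
At pH 8.09: [H⁺]/K1 = 10^-2.18 = 0.0066069, K2/[H⁺] = 10^-0.93 = 0.11749
α₁ = 1/(1 + 0.0066069 + 0.11749) = 1/1.1241 = 0.8896; α₂ = α₁·K2/[H⁺] = 0.1045
α₁ + 2α₂ = 1.0986
DIC = CA / (α₁ + 2α₂) = 2.43 / 1.0986 = 2.21 mmol/kg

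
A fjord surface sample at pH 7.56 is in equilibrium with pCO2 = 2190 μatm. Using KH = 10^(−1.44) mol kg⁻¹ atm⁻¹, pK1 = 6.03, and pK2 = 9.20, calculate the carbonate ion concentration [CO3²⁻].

[CO3²⁻] = 0.0617 mmol/kg

[CO2*] = KH · pCO2 = 10^(−1.44) × 2190×10^-6 = 7.951×10^-5 mol/kg
α₀ = 1/(1 + K1/[H⁺] + K1K2/[H⁺]²) = 1/(1 + 10^+1.53 + 10^-0.11) = 0.02804
DIC = [CO2*]/α₀ = 7.951×10^-5 / 0.02804 = 2.836 mmol/kg
[CO3²⁻] = α₂·DIC; α₂ = 0.02177, so [CO3²⁻] = 0.02177 × 2.836 = 0.0617 mmol/kg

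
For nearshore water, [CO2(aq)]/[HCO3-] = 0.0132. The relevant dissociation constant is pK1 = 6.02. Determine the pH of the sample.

pH = 7.90

From K1 = [H⁺][HCO3-]/[CO2(aq)]:  pH = pK1 − log₁₀([CO2(aq)]/[HCO3-])
log₁₀(0.0132) = -1.879
pH = 6.02 − (-1.879) = 7.90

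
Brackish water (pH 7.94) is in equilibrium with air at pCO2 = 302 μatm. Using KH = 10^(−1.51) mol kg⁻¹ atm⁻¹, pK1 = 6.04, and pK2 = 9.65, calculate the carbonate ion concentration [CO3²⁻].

[CO2*] = KH · pCO2 = 10^(−1.51) × 302×10^-6 = 9.333×10^-6 mol/kg
α₀ = 1/(1 + K1/[H⁺] + K1K2/[H⁺]²) = 1/(1 + 10^+1.90 + 10^+0.19) = 0.01220
DIC = [CO2*]/α₀ = 9.333×10^-6 / 0.01220 = 0.7651 mmol/kg
[CO3²⁻] = α₂·DIC; α₂ = 0.01889, so [CO3²⁻] = 0.01889 × 0.7651 = 0.0145 mmol/kg = 14.5 μmol/kg

[CO3²⁻] = 14.5 μmol/kg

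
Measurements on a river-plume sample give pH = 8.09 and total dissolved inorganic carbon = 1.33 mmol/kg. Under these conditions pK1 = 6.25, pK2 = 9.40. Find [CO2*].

α₀ = 1 / (1 + K1/[H⁺] + K1K2/[H⁺]²) = 1 / (1 + 10^+1.84 + 10^+0.53)
   = 1 / (1 + 69.183 + 3.3884) = 1/73.572 = 0.01359
[CO2*] = α₀ × DIC = 0.01359 × 1.33 = 0.0181 mmol/kg = 18.1 μmol/kg

[CO2*] = 18.1 μmol/kg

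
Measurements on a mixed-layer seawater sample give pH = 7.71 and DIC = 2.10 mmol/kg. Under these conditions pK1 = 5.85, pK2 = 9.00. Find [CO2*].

α₀ = 1 / (1 + K1/[H⁺] + K1K2/[H⁺]²) = 1 / (1 + 10^+1.86 + 10^+0.57)
   = 1 / (1 + 72.444 + 3.7154) = 1/77.159 = 0.01296
[CO2*] = α₀ × DIC = 0.01296 × 2.10 = 0.0272 mmol/kg

[CO2*] = 0.0272 mmol/kg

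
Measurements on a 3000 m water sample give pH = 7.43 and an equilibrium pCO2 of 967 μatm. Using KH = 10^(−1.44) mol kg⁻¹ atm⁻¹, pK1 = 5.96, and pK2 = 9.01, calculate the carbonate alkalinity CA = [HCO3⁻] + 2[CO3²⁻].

CA = 1.09 mmol/kg

[CO2*] = KH · pCO2 = 10^(−1.44) × 967×10^-6 = 3.511×10^-5 mol/kg
α₀ = 1/(1 + K1/[H⁺] + K1K2/[H⁺]²) = 1/(1 + 10^+1.47 + 10^-0.11) = 0.03196
DIC = [CO2*]/α₀ = 3.511×10^-5 / 0.03196 = 1.099 mmol/kg
CA = (α₁ + 2α₂)·DIC = (0.9432 + 2×0.02481) × 1.099 = 1.09 mmol/kg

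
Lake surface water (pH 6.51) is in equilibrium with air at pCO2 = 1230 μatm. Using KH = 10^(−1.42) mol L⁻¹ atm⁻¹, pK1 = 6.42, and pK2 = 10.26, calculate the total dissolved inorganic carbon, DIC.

[CO2*] = KH · pCO2 = 10^(−1.42) × 1230×10^-6 = 4.676×10^-5 mol/L
α₀ = 1/(1 + K1/[H⁺] + K1K2/[H⁺]²) = 1/(1 + 10^+0.09 + 10^-3.66) = 0.4483
DIC = [CO2*]/α₀ = 4.676×10^-5 / 0.4483 = 0.104 mmol/L

DIC = 0.104 mmol/L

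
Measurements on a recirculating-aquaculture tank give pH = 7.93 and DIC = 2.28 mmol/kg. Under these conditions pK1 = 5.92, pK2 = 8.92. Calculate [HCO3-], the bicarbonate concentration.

[HCO3⁻] = 2.05 mmol/kg

α₁ = 1 / (1 + [H⁺]/K1 + K2/[H⁺]) = 1 / (1 + 10^-2.01 + 10^-0.99)
   = 1 / (1 + 0.0097724 + 0.10233) = 1/1.1121 = 0.8992
[HCO3⁻] = α₁ × DIC = 0.8992 × 2.28 = 2.05 mmol/kg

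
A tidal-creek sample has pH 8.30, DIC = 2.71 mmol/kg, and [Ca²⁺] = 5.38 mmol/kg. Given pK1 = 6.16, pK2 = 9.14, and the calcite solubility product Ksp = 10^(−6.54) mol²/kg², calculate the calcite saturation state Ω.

α₂ = 1 / (1 + [H⁺]/K2 + [H⁺]²/(K1K2)) = 1 / (1 + 10^+0.84 + 10^-1.30)
   = 1 / (1 + 6.9183 + 0.050119) = 1/7.9684 = 0.1255
[CO3²⁻] = α₂ × DIC = 0.1255 × 2.71 = 0.3401 mmol/kg
Ksp = 10^(−6.54) = 2.884×10^-7
Ω = [Ca²⁺][CO3²⁻]/Ksp = (5.38×10^-3)(3.401×10^-4) / 2.884×10^-7 = 6.34

Ω = 6.34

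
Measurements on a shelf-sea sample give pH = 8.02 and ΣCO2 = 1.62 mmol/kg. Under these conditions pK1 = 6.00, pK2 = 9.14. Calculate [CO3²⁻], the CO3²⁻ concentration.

α₂ = 1 / (1 + [H⁺]/K2 + [H⁺]²/(K1K2)) = 1 / (1 + 10^+1.12 + 10^-0.90)
   = 1 / (1 + 13.183 + 0.12589) = 1/14.308 = 0.06989
[CO3²⁻] = α₂ × DIC = 0.06989 × 1.62 = 0.113 mmol/kg

[CO3²⁻] = 0.113 mmol/kg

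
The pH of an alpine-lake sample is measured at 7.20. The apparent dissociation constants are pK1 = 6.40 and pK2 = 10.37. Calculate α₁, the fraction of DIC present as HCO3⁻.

α₁ = 1 / (1 + [H⁺]/K1 + K2/[H⁺]) = 1 / (1 + 10^-0.80 + 10^-3.17)
   = 1 / (1 + 0.15849 + 0.00067608) = 1/1.1592 = 0.8627

α₁ = 0.863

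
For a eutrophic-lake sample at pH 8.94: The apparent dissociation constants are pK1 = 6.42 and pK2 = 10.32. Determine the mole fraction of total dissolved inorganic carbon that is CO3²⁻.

α₂ = 1 / (1 + [H⁺]/K2 + [H⁺]²/(K1K2)) = 1 / (1 + 10^+1.38 + 10^-1.14)
   = 1 / (1 + 23.988 + 0.072444) = 1/25.061 = 0.03990

α₂ = 0.0399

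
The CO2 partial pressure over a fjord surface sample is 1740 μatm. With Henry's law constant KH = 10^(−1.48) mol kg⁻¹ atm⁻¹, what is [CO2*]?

KH = 10^(−1.48) = 3.311×10^-2 mol kg⁻¹ atm⁻¹
[CO2*] = KH · pCO2 = 3.311×10^-2 × 1740×10^-6 atm = 5.76×10^-5 mol/kg

[CO2*] = 57.6 μmol/kg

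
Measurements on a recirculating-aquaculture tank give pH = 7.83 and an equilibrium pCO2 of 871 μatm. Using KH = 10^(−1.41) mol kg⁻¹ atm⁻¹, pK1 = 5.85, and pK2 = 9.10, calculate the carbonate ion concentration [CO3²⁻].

[CO2*] = KH · pCO2 = 10^(−1.41) × 871×10^-6 = 3.389×10^-5 mol/kg
α₀ = 1/(1 + K1/[H⁺] + K1K2/[H⁺]²) = 1/(1 + 10^+1.98 + 10^+0.71) = 0.009840
DIC = [CO2*]/α₀ = 3.389×10^-5 / 0.009840 = 3.444 mmol/kg
[CO3²⁻] = α₂·DIC; α₂ = 0.05046, so [CO3²⁻] = 0.05046 × 3.444 = 0.174 mmol/kg

[CO3²⁻] = 0.174 mmol/kg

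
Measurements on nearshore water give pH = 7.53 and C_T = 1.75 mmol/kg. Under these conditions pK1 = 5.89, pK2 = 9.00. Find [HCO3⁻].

α₁ = 1 / (1 + [H⁺]/K1 + K2/[H⁺]) = 1 / (1 + 10^-1.64 + 10^-1.47)
   = 1 / (1 + 0.022909 + 0.033884) = 1/1.0568 = 0.9463
[HCO3⁻] = α₁ × DIC = 0.9463 × 1.75 = 1.66 mmol/kg

[HCO3⁻] = 1.66 mmol/kg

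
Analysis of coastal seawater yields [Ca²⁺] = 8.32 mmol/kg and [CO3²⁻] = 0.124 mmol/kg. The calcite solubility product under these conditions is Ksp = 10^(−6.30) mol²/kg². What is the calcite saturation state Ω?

Ksp = 10^(−6.30) = 5.012×10^-7
Ω = [Ca²⁺][CO3²⁻]/Ksp = (8.32×10^-3)(0.124×10^-3) / 5.012×10^-7 = 2.06

Ω = 2.06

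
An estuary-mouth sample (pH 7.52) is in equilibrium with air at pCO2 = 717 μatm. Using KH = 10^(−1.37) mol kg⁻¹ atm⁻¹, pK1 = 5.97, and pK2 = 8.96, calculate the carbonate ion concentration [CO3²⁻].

[CO2*] = KH · pCO2 = 10^(−1.37) × 717×10^-6 = 3.059×10^-5 mol/kg
α₀ = 1/(1 + K1/[H⁺] + K1K2/[H⁺]²) = 1/(1 + 10^+1.55 + 10^+0.11) = 0.02648
DIC = [CO2*]/α₀ = 3.059×10^-5 / 0.02648 = 1.155 mmol/kg
[CO3²⁻] = α₂·DIC; α₂ = 0.03411, so [CO3²⁻] = 0.03411 × 1.155 = 0.0394 mmol/kg

[CO3²⁻] = 0.0394 mmol/kg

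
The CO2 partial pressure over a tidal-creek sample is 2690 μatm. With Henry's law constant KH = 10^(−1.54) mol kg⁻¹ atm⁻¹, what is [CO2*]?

KH = 10^(−1.54) = 2.884×10^-2 mol kg⁻¹ atm⁻¹
[CO2*] = KH · pCO2 = 2.884×10^-2 × 2690×10^-6 atm = 7.76×10^-5 mol/kg

[CO2*] = 77.6 μmol/kg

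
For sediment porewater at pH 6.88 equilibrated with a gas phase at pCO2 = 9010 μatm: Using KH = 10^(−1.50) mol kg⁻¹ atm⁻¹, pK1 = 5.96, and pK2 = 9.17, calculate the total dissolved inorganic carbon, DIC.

DIC = 2.67 mmol/kg

[CO2*] = KH · pCO2 = 10^(−1.50) × 9010×10^-6 = 2.849×10^-4 mol/kg
α₀ = 1/(1 + K1/[H⁺] + K1K2/[H⁺]²) = 1/(1 + 10^+0.92 + 10^-1.37) = 0.1068
DIC = [CO2*]/α₀ = 2.849×10^-4 / 0.1068 = 2.67 mmol/kg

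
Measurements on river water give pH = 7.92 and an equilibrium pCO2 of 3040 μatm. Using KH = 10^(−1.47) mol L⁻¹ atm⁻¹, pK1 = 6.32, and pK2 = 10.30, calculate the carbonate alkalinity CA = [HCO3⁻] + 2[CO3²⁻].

CA = 4.14 mmol/L

[CO2*] = KH · pCO2 = 10^(−1.47) × 3040×10^-6 = 1.030×10^-4 mol/L
α₀ = 1/(1 + K1/[H⁺] + K1K2/[H⁺]²) = 1/(1 + 10^+1.60 + 10^-0.78) = 0.02440
DIC = [CO2*]/α₀ = 1.030×10^-4 / 0.02440 = 4.221 mmol/L
CA = (α₁ + 2α₂)·DIC = (0.9715 + 2×0.004050) × 4.221 = 4.14 mmol/L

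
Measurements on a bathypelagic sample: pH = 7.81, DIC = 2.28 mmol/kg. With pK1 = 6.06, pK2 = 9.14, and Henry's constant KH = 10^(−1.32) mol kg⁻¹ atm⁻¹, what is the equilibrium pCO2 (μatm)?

pCO2 = 796 μatm

α₀ = 1 / (1 + K1/[H⁺] + K1K2/[H⁺]²) = 1 / (1 + 10^+1.75 + 10^+0.42)
   = 1 / (1 + 56.234 + 2.6303) = 1/59.864 = 0.01670
[CO2*] = α₀ × DIC = 0.01670 × 2.28 = 0.03809 mmol/kg
pCO2 = [CO2*]/KH = 3.809×10^-5 / 4.786×10^-2 = 796 μatm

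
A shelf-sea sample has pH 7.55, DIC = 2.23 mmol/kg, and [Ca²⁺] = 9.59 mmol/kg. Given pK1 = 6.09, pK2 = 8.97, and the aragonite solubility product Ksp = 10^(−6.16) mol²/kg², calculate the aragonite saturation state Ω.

α₂ = 1 / (1 + [H⁺]/K2 + [H⁺]²/(K1K2)) = 1 / (1 + 10^+1.42 + 10^-0.04)
   = 1 / (1 + 26.303 + 0.91201) = 1/28.215 = 0.03544
[CO3²⁻] = α₂ × DIC = 0.03544 × 2.23 = 0.07904 mmol/kg
Ksp = 10^(−6.16) = 6.918×10^-7
Ω = [Ca²⁺][CO3²⁻]/Ksp = (9.59×10^-3)(7.904×10^-5) / 6.918×10^-7 = 1.10

Ω = 1.10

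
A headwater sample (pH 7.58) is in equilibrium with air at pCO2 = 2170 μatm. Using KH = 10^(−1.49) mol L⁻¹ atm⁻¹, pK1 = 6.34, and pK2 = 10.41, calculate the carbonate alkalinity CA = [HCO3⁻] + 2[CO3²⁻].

CA = 1.22 mmol/L

[CO2*] = KH · pCO2 = 10^(−1.49) × 2170×10^-6 = 7.022×10^-5 mol/L
α₀ = 1/(1 + K1/[H⁺] + K1K2/[H⁺]²) = 1/(1 + 10^+1.24 + 10^-1.59) = 0.05434
DIC = [CO2*]/α₀ = 7.022×10^-5 / 0.05434 = 1.292 mmol/L
CA = (α₁ + 2α₂)·DIC = (0.9443 + 2×0.001397) × 1.292 = 1.22 mmol/L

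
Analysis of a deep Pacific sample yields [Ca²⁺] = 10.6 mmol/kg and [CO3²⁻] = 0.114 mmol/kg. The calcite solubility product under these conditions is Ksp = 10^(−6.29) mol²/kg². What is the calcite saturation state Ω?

Ω = 2.36

Ksp = 10^(−6.29) = 5.129×10^-7
Ω = [Ca²⁺][CO3²⁻]/Ksp = (10.6×10^-3)(0.114×10^-3) / 5.129×10^-7 = 2.36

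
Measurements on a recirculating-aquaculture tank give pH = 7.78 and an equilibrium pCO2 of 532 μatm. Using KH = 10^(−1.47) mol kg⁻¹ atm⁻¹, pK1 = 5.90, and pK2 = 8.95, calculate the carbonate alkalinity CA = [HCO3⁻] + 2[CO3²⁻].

[CO2*] = KH · pCO2 = 10^(−1.47) × 532×10^-6 = 1.803×10^-5 mol/kg
α₀ = 1/(1 + K1/[H⁺] + K1K2/[H⁺]²) = 1/(1 + 10^+1.88 + 10^+0.71) = 0.01220
DIC = [CO2*]/α₀ = 1.803×10^-5 / 0.01220 = 1.478 mmol/kg
CA = (α₁ + 2α₂)·DIC = (0.9252 + 2×0.06255) × 1.478 = 1.55 mmol/kg

CA = 1.55 mmol/kg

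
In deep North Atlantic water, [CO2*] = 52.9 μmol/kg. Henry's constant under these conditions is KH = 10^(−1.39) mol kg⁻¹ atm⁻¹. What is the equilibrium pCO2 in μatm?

KH = 10^(−1.39) = 4.074×10^-2 mol kg⁻¹ atm⁻¹
pCO2 = [CO2*]/KH = 52.9×10^-6 / 4.074×10^-2 = 1.30×10^-3 atm = 1300 μatm

pCO2 = 1300 μatm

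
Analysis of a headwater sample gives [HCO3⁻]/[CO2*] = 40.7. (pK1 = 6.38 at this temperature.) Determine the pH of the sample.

From K1 = [H⁺][HCO3⁻]/[CO2*]:  pH = pK1 + log₁₀([HCO3⁻]/[CO2*])
log₁₀(40.7) = +1.610
pH = 6.38 + (+1.610) = 7.99

pH = 7.99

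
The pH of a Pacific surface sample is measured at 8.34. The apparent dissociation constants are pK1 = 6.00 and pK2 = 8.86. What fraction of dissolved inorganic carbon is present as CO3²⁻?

α₂ = 0.231

α₂ = 1 / (1 + [H⁺]/K2 + [H⁺]²/(K1K2)) = 1 / (1 + 10^+0.52 + 10^-1.82)
   = 1 / (1 + 3.3113 + 0.015136) = 1/4.3264 = 0.2311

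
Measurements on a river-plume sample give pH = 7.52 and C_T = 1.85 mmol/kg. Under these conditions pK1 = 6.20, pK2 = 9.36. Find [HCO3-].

[HCO3⁻] = 1.74 mmol/kg

α₁ = 1 / (1 + [H⁺]/K1 + K2/[H⁺]) = 1 / (1 + 10^-1.32 + 10^-1.84)
   = 1 / (1 + 0.047863 + 0.014454) = 1/1.0623 = 0.9413
[HCO3⁻] = α₁ × DIC = 0.9413 × 1.85 = 1.74 mmol/kg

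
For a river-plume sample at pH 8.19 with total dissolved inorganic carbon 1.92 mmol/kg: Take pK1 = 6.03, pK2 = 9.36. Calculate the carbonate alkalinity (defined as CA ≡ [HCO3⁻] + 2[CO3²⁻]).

CA = [HCO3⁻] + 2[CO3²⁻] = (α₁ + 2α₂)·DIC
At pH 8.19: [H⁺]/K1 = 10^-2.16 = 0.0069183, K2/[H⁺] = 10^-1.17 = 0.067608
α₁ = 1/(1 + 0.0069183 + 0.067608) = 1/1.0745 = 0.9306; α₂ = α₁·K2/[H⁺] = 0.06292
α₁ + 2α₂ = 1.0565
CA = 1.0565 × 1.92 = 2.03 mmol/kg

CA = 2.03 mmol/kg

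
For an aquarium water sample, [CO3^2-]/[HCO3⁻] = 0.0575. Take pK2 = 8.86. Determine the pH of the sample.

pH = 7.62

From K2 = [H⁺][CO3^2-]/[HCO3⁻]:  pH = pK2 + log₁₀([CO3^2-]/[HCO3⁻])
log₁₀(0.0575) = -1.240
pH = 8.86 + (-1.240) = 7.62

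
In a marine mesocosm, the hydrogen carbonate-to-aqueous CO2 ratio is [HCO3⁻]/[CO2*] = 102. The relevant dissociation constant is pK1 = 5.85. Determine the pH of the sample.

From K1 = [H⁺][HCO3⁻]/[CO2*]:  pH = pK1 + log₁₀([HCO3⁻]/[CO2*])
log₁₀(102) = +2.009
pH = 5.85 + (+2.009) = 7.86

pH = 7.86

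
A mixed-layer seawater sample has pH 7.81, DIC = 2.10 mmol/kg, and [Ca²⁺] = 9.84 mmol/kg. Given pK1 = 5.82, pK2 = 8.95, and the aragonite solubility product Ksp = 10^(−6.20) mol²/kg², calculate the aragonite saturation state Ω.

Ω = 2.19

α₂ = 1 / (1 + [H⁺]/K2 + [H⁺]²/(K1K2)) = 1 / (1 + 10^+1.14 + 10^-0.85)
   = 1 / (1 + 13.804 + 0.14125) = 1/14.945 = 0.06691
[CO3²⁻] = α₂ × DIC = 0.06691 × 2.10 = 0.1405 mmol/kg
Ksp = 10^(−6.20) = 6.310×10^-7
Ω = [Ca²⁺][CO3²⁻]/Ksp = (9.84×10^-3)(1.405×10^-4) / 6.310×10^-7 = 2.19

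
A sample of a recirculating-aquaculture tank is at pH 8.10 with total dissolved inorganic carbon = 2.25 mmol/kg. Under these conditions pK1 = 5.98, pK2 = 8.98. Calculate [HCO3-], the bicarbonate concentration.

[HCO3⁻] = 1.97 mmol/kg

α₁ = 1 / (1 + [H⁺]/K1 + K2/[H⁺]) = 1 / (1 + 10^-2.12 + 10^-0.88)
   = 1 / (1 + 0.0075858 + 0.13183) = 1/1.1394 = 0.8776
[HCO3⁻] = α₁ × DIC = 0.8776 × 2.25 = 1.97 mmol/kg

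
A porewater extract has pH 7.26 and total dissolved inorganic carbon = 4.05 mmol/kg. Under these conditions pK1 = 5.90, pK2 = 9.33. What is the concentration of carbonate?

[CO3²⁻] = 0.0328 mmol/kg

α₂ = 1 / (1 + [H⁺]/K2 + [H⁺]²/(K1K2)) = 1 / (1 + 10^+2.07 + 10^+0.71)
   = 1 / (1 + 117.49 + 5.1286) = 1/123.62 = 0.008089
[CO3²⁻] = α₂ × DIC = 0.008089 × 4.05 = 0.0328 mmol/kg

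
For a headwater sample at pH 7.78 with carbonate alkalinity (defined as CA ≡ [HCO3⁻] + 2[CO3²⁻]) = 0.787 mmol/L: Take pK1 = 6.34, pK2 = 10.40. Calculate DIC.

DIC = 0.814 mmol/L

CA = [HCO3⁻] + 2[CO3²⁻] = (α₁ + 2α₂)·DIC
At pH 7.78: [H⁺]/K1 = 10^-1.44 = 0.036308, K2/[H⁺] = 10^-2.62 = 0.0023988
α₁ = 1/(1 + 0.036308 + 0.0023988) = 1/1.0387 = 0.9627; α₂ = α₁·K2/[H⁺] = 0.002309
α₁ + 2α₂ = 0.9674
DIC = CA / (α₁ + 2α₂) = 0.787 / 0.9674 = 0.814 mmol/L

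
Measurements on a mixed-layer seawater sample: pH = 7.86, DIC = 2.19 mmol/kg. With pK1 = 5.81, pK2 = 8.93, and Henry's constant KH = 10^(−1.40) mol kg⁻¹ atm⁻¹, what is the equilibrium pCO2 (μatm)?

α₀ = 1 / (1 + K1/[H⁺] + K1K2/[H⁺]²) = 1 / (1 + 10^+2.05 + 10^+0.98)
   = 1 / (1 + 112.20 + 9.5499) = 1/122.75 = 0.008147
[CO2*] = α₀ × DIC = 0.008147 × 2.19 = 0.01784 mmol/kg = 17.84 μmol/kg
pCO2 = [CO2*]/KH = 1.784×10^-5 / 3.981×10^-2 = 448 μatm

pCO2 = 448 μatm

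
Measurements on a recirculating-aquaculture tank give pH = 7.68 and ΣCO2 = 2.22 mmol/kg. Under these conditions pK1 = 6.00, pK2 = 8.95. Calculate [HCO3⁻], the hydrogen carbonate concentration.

α₁ = 1 / (1 + [H⁺]/K1 + K2/[H⁺]) = 1 / (1 + 10^-1.68 + 10^-1.27)
   = 1 / (1 + 0.020893 + 0.053703) = 1/1.0746 = 0.9306
[HCO3⁻] = α₁ × DIC = 0.9306 × 2.22 = 2.07 mmol/kg

[HCO3⁻] = 2.07 mmol/kg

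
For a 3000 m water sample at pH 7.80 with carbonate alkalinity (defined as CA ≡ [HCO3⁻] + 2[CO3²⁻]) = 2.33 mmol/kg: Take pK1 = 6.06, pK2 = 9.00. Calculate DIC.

CA = [HCO3⁻] + 2[CO3²⁻] = (α₁ + 2α₂)·DIC
At pH 7.80: [H⁺]/K1 = 10^-1.74 = 0.018197, K2/[H⁺] = 10^-1.20 = 0.063096
α₁ = 1/(1 + 0.018197 + 0.063096) = 1/1.0813 = 0.9248; α₂ = α₁·K2/[H⁺] = 0.05835
α₁ + 2α₂ = 1.0415
DIC = CA / (α₁ + 2α₂) = 2.33 / 1.0415 = 2.24 mmol/kg

DIC = 2.24 mmol/kg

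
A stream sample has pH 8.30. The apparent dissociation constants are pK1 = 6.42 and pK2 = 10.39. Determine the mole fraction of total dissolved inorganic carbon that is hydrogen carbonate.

α₁ = 0.979

α₁ = 1 / (1 + [H⁺]/K1 + K2/[H⁺]) = 1 / (1 + 10^-1.88 + 10^-2.09)
   = 1 / (1 + 0.013183 + 0.0081283) = 1/1.0213 = 0.9791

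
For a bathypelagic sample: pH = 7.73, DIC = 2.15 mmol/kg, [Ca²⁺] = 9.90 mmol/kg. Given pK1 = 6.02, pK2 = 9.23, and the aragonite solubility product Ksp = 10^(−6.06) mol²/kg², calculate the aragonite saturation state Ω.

α₂ = 1 / (1 + [H⁺]/K2 + [H⁺]²/(K1K2)) = 1 / (1 + 10^+1.50 + 10^-0.21)
   = 1 / (1 + 31.623 + 0.61660) = 1/33.239 = 0.03008
[CO3²⁻] = α₂ × DIC = 0.03008 × 2.15 = 0.06468 mmol/kg
Ksp = 10^(−6.06) = 8.710×10^-7
Ω = [Ca²⁺][CO3²⁻]/Ksp = (9.90×10^-3)(6.468×10^-5) / 8.710×10^-7 = 0.735

Ω = 0.735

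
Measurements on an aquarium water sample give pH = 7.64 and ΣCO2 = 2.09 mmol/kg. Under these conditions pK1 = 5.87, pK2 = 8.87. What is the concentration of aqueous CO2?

α₀ = 1 / (1 + K1/[H⁺] + K1K2/[H⁺]²) = 1 / (1 + 10^+1.77 + 10^+0.54)
   = 1 / (1 + 58.884 + 3.4674) = 1/63.352 = 0.01578
[CO2*] = α₀ × DIC = 0.01578 × 2.09 = 0.0330 mmol/kg

[CO2*] = 0.0330 mmol/kg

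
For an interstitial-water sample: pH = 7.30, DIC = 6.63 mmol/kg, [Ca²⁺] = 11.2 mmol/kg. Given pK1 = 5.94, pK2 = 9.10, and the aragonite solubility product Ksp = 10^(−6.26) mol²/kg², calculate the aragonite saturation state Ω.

Ω = 2.02

α₂ = 1 / (1 + [H⁺]/K2 + [H⁺]²/(K1K2)) = 1 / (1 + 10^+1.80 + 10^+0.44)
   = 1 / (1 + 63.096 + 2.7542) = 1/66.850 = 0.01496
[CO3²⁻] = α₂ × DIC = 0.01496 × 6.63 = 0.09918 mmol/kg
Ksp = 10^(−6.26) = 5.495×10^-7
Ω = [Ca²⁺][CO3²⁻]/Ksp = (11.2×10^-3)(9.918×10^-5) / 5.495×10^-7 = 2.02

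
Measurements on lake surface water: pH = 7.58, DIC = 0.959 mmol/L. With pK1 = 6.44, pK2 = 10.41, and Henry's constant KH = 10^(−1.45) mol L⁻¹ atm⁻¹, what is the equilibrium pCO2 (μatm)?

pCO2 = 1820 μatm

α₀ = 1 / (1 + K1/[H⁺] + K1K2/[H⁺]²) = 1 / (1 + 10^+1.14 + 10^-1.69)
   = 1 / (1 + 13.804 + 0.020417) = 1/14.824 = 0.06746
[CO2*] = α₀ × DIC = 0.06746 × 0.959 = 0.06469 mmol/L
pCO2 = [CO2*]/KH = 6.469×10^-5 / 3.548×10^-2 = 1820 μatm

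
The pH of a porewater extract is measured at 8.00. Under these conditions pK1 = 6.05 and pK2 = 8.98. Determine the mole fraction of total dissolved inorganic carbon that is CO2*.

α₀ = 0.0101

α₀ = 1 / (1 + K1/[H⁺] + K1K2/[H⁺]²) = 1 / (1 + 10^+1.95 + 10^+0.97)
   = 1 / (1 + 89.125 + 9.3325) = 1/99.458 = 0.01005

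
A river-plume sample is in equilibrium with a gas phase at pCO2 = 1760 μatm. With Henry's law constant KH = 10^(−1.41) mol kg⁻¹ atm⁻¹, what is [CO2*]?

KH = 10^(−1.41) = 3.890×10^-2 mol kg⁻¹ atm⁻¹
[CO2*] = KH · pCO2 = 3.890×10^-2 × 1760×10^-6 atm = 6.85×10^-5 mol/kg

[CO2*] = 68.5 μmol/kg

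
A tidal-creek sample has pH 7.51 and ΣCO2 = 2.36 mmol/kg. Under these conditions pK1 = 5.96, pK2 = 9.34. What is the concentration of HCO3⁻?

α₁ = 1 / (1 + [H⁺]/K1 + K2/[H⁺]) = 1 / (1 + 10^-1.55 + 10^-1.83)
   = 1 / (1 + 0.028184 + 0.014791) = 1/1.0430 = 0.9588
[HCO3⁻] = α₁ × DIC = 0.9588 × 2.36 = 2.26 mmol/kg

[HCO3⁻] = 2.26 mmol/kg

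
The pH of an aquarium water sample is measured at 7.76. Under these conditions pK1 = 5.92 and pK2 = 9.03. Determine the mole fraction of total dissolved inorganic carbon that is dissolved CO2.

α₀ = 1 / (1 + K1/[H⁺] + K1K2/[H⁺]²) = 1 / (1 + 10^+1.84 + 10^+0.57)
   = 1 / (1 + 69.183 + 3.7154) = 1/73.898 = 0.01353

α₀ = 0.0135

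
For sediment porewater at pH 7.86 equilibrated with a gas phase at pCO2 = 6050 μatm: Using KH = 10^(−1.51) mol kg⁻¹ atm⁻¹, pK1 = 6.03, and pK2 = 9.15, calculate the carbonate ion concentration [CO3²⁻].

[CO3²⁻] = 0.648 mmol/kg

[CO2*] = KH · pCO2 = 10^(−1.51) × 6050×10^-6 = 1.870×10^-4 mol/kg
α₀ = 1/(1 + K1/[H⁺] + K1K2/[H⁺]²) = 1/(1 + 10^+1.83 + 10^+0.54) = 0.01387
DIC = [CO2*]/α₀ = 1.870×10^-4 / 0.01387 = 13.48 mmol/kg
[CO3²⁻] = α₂·DIC; α₂ = 0.04811, so [CO3²⁻] = 0.04811 × 13.48 = 0.648 mmol/kg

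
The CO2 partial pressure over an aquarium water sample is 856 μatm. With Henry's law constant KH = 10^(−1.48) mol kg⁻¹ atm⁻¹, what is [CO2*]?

[CO2*] = 28.3 μmol/kg

KH = 10^(−1.48) = 3.311×10^-2 mol kg⁻¹ atm⁻¹
[CO2*] = KH · pCO2 = 3.311×10^-2 × 856×10^-6 atm = 2.83×10^-5 mol/kg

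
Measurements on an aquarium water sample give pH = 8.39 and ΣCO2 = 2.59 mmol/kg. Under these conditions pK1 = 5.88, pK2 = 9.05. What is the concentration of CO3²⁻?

[CO3²⁻] = 0.464 mmol/kg

α₂ = 1 / (1 + [H⁺]/K2 + [H⁺]²/(K1K2)) = 1 / (1 + 10^+0.66 + 10^-1.85)
   = 1 / (1 + 4.5709 + 0.014125) = 1/5.5850 = 0.1791
[CO3²⁻] = α₂ × DIC = 0.1791 × 2.59 = 0.464 mmol/kg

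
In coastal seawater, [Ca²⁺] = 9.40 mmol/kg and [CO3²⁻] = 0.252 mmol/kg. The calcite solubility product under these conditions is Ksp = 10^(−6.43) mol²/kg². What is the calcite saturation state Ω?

Ksp = 10^(−6.43) = 3.715×10^-7
Ω = [Ca²⁺][CO3²⁻]/Ksp = (9.40×10^-3)(0.252×10^-3) / 3.715×10^-7 = 6.38

Ω = 6.38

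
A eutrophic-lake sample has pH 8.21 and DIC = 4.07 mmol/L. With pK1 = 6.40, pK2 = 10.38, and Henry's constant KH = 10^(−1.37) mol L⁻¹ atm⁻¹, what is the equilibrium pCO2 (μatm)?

pCO2 = 1450 μatm

α₀ = 1 / (1 + K1/[H⁺] + K1K2/[H⁺]²) = 1 / (1 + 10^+1.81 + 10^-0.36)
   = 1 / (1 + 64.565 + 0.43652) = 1/66.002 = 0.01515
[CO2*] = α₀ × DIC = 0.01515 × 4.07 = 0.06166 mmol/L
pCO2 = [CO2*]/KH = 6.166×10^-5 / 4.266×10^-2 = 1450 μatm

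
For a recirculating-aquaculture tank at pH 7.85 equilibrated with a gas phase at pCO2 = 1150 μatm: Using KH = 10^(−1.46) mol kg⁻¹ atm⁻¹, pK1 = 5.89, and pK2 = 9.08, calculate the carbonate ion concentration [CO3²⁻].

[CO2*] = KH · pCO2 = 10^(−1.46) × 1150×10^-6 = 3.987×10^-5 mol/kg
α₀ = 1/(1 + K1/[H⁺] + K1K2/[H⁺]²) = 1/(1 + 10^+1.96 + 10^+0.73) = 0.01025
DIC = [CO2*]/α₀ = 3.987×10^-5 / 0.01025 = 3.891 mmol/kg
[CO3²⁻] = α₂·DIC; α₂ = 0.05504, so [CO3²⁻] = 0.05504 × 3.891 = 0.214 mmol/kg

[CO3²⁻] = 0.214 mmol/kg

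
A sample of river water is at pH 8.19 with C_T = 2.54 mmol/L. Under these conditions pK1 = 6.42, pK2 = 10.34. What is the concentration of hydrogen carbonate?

α₁ = 1 / (1 + [H⁺]/K1 + K2/[H⁺]) = 1 / (1 + 10^-1.77 + 10^-2.15)
   = 1 / (1 + 0.016982 + 0.0070795) = 1/1.0241 = 0.9765
[HCO3⁻] = α₁ × DIC = 0.9765 × 2.54 = 2.48 mmol/L

[HCO3⁻] = 2.48 mmol/L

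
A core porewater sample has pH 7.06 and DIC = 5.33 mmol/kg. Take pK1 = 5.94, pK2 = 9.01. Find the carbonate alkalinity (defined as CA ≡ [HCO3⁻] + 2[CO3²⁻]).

CA = [HCO3⁻] + 2[CO3²⁻] = (α₁ + 2α₂)·DIC
At pH 7.06: [H⁺]/K1 = 10^-1.12 = 0.075858, K2/[H⁺] = 10^-1.95 = 0.011220
α₁ = 1/(1 + 0.075858 + 0.011220) = 1/1.0871 = 0.9199; α₂ = α₁·K2/[H⁺] = 0.01032
α₁ + 2α₂ = 0.9405
CA = 0.9405 × 5.33 = 5.01 mmol/kg

CA = 5.01 mmol/kg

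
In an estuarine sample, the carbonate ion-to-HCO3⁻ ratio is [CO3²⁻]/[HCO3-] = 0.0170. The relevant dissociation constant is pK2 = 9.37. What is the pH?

From K2 = [H⁺][CO3²⁻]/[HCO3-]:  pH = pK2 + log₁₀([CO3²⁻]/[HCO3-])
log₁₀(0.0170) = -1.770
pH = 9.37 + (-1.770) = 7.60

pH = 7.60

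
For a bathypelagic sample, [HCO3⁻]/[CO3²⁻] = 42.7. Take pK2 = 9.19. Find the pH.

From K2 = [H⁺][CO3²⁻]/[HCO3⁻]:  pH = pK2 − log₁₀([HCO3⁻]/[CO3²⁻])
log₁₀(42.7) = +1.630
pH = 9.19 − (+1.630) = 7.56

pH = 7.56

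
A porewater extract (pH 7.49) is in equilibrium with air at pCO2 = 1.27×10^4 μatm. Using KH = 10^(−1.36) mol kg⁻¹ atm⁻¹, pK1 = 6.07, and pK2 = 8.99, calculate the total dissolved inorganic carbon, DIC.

[CO2*] = KH · pCO2 = 10^(−1.36) × 1.27×10^4×10^-6 = 5.544×10^-4 mol/kg
α₀ = 1/(1 + K1/[H⁺] + K1K2/[H⁺]²) = 1/(1 + 10^+1.42 + 10^-0.08) = 0.03554
DIC = [CO2*]/α₀ = 5.544×10^-4 / 0.03554 = 15.6 mmol/kg

DIC = 15.6 mmol/kg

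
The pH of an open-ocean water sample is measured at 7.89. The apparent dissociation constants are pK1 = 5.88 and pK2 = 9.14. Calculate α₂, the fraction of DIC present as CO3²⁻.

α₂ = 0.0528

α₂ = 1 / (1 + [H⁺]/K2 + [H⁺]²/(K1K2)) = 1 / (1 + 10^+1.25 + 10^-0.76)
   = 1 / (1 + 17.783 + 0.17378) = 1/18.957 = 0.05275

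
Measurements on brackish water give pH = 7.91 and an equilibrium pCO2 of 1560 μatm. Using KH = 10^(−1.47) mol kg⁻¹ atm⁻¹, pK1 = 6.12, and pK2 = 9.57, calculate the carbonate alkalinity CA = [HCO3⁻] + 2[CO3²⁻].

[CO2*] = KH · pCO2 = 10^(−1.47) × 1560×10^-6 = 5.286×10^-5 mol/kg
α₀ = 1/(1 + K1/[H⁺] + K1K2/[H⁺]²) = 1/(1 + 10^+1.79 + 10^+0.13) = 0.01562
DIC = [CO2*]/α₀ = 5.286×10^-5 / 0.01562 = 3.383 mmol/kg
CA = (α₁ + 2α₂)·DIC = (0.9633 + 2×0.02107) × 3.383 = 3.40 mmol/kg

CA = 3.40 mmol/kg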